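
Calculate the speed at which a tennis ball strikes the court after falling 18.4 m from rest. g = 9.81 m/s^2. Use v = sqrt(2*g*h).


v = sqrt(2 * g * h)
v = sqrt(2 * 9.81 * 18.4)
v = sqrt(361.008) = 19.0002 m/s

19.0002 m/s


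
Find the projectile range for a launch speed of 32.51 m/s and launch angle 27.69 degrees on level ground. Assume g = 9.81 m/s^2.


R = v^2 * sin(2*theta) / g
Convert angle to radians: theta = 27.69 deg = 0.4833 rad
sin(2*theta) = sin(0.9666) = 0.8229
R = 32.51^2 * 0.8229 / 9.81
R = 1056.9001 * 0.8229 / 9.81 = 88.6609 m

88.6609 m


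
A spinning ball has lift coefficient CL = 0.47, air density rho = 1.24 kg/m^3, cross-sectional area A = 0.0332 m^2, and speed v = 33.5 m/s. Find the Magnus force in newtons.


FM = 0.5 * CL * rho * A * v^2
FM = 0.5 * 0.47 * 1.24 * 0.0332 * 33.5^2
v^2 = 1122.25
FM = 0.5 * 0.47 * 1.24 * 0.0332 * 1122.25 = 10.8572 N

10.8572 N


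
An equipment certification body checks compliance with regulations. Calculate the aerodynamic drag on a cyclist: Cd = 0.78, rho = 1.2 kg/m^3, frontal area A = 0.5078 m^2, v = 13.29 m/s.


Fd = 0.5 * Cd * rho * A * v^2
Fd = 0.5 * 0.78 * 1.2 * 0.5078 * 13.29^2
v^2 = 176.6241
Fd = 0.5 * 0.78 * 1.2 * 0.5078 * 176.6241 = 41.9748 N

41.9748 N


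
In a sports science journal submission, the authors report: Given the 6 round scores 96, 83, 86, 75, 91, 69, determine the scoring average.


Average = sum / n
Sum = 500
Average = 500 / 6 = 83.3333

83.3333


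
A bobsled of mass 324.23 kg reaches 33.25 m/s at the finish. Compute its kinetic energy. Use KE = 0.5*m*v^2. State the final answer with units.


KE = 0.5 * m * v^2
KE = 0.5 * 324.23 * 33.25^2
KE = 0.5 * 324.23 * 1105.5625 = 179228.2647 J

179228.2647 J


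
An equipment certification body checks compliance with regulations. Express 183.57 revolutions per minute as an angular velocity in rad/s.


omega = RPM * 2 * pi / 60
omega = 183.57 * 2 * 3.14159 / 60
omega = 1153.4043 / 60 = 19.2234 rad/s

19.2234 rad/s


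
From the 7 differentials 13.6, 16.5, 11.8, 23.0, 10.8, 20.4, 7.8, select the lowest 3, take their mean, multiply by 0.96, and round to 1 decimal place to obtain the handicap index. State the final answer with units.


All differentials: 13.6, 16.5, 11.8, 23.0, 10.8, 20.4, 7.8
Sorted: 7.8, 10.8, 11.8, 13.6, 16.5, 20.4, 23.0
Best 3: 7.8, 10.8, 11.8
Average of best = 30.4 / 3 = 10.1333
Raw index = 10.1333 * 0.96 = 9.728
Handicap index = round(9.728, 1) = 9.7

9.7


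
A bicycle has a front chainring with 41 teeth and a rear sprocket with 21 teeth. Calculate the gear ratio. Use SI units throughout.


GR = front_teeth / rear_teeth
GR = 41 / 21
GR = 1.9524

1.9524


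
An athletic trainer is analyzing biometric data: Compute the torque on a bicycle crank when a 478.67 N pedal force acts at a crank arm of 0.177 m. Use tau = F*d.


tau = F * d
tau = 478.67 * 0.177
tau = 84.7246 N*m

84.7246 N*m


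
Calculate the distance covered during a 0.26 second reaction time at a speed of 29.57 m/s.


d = v * t
d = 29.57 * 0.26
d = 7.6882 m

7.6882 m


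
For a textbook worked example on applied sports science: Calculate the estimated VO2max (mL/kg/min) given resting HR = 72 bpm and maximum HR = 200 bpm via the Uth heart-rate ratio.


VO2max = 15.3 * HRmax / HRrest
VO2max = 15.3 * 200 / 72
VO2max = 3060 / 72 = 42.5 mL/kg/min

42.5 mL/kg/min


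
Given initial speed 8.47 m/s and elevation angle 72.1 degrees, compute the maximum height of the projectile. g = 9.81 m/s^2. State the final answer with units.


H = (v*sin(theta))^2 / (2*g)
vy = v*sin(theta) = 8.47 * sin(72.1 deg) = 8.06 m/s
H = vy^2 / (2*g) = 64.9637 / (2*9.81)
H = 64.9637 / 19.62 = 3.3111 m

3.3111 m


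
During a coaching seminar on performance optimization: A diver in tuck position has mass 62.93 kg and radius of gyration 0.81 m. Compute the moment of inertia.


I = m * k^2
I = 62.93 * 0.81^2
I = 62.93 * 0.6561 = 41.2884 kg*m^2

41.2884 kg*m^2


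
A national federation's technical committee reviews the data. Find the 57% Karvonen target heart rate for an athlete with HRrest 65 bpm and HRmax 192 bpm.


Target = HRrest + pct*(HRmax - HRrest)
Heart rate reserve = HRmax - HRrest = 192 - 65 = 127 bpm
Fraction = 57% = 0.57
Target = 65 + 0.57 * 127
Target = 65 + 72.39 = 137.39 bpm

137.39 bpm


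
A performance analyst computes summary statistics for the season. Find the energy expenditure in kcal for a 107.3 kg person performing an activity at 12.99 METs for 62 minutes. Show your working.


kcal = MET * mass * time_hr
Convert time: 62 min = 1.0333 hr
kcal = 12.99 * 107.3 * 1.0333
kcal = 1440.2879 kcal

1440.2879 kcal


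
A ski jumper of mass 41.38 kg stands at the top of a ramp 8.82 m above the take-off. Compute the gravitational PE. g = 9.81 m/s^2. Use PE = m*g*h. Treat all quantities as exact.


PE = m * g * h
PE = 41.38 * 9.81 * 8.82
PE = 405.9378 * 8.82 = 3580.3714 J

3580.3714 J


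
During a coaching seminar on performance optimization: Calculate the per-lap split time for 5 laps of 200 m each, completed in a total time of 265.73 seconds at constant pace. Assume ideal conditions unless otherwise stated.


Split time = total_time / n_laps = 265.73 / 5
Split time = 53.146 s per lap

53.146 s


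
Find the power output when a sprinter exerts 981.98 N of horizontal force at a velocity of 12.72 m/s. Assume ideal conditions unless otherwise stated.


P = F * v
P = 981.98 * 12.72
P = 12490.7856 W

12490.7856 W


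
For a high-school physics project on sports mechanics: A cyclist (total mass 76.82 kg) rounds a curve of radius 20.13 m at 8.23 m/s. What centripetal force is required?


Fc = m * v^2 / r
v^2 = 8.23^2 = 67.7329
Fc = 76.82 * 67.7329 / 20.13
Fc = 5203.2414 / 20.13 = 258.4819 N

258.4819 N


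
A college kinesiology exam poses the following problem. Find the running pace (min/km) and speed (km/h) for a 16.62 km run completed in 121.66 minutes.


Pace = time / distance = 121.66 min / 16.62 km = 7.3201 min/km
Speed = distance / time_in_hours = 16.62 / 2.0277 hr
Speed = 8.1966 km/h

7.3201 min/km, 8.1966 km/h


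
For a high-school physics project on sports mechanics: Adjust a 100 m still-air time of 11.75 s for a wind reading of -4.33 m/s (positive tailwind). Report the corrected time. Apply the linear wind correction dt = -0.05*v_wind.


dt = -0.05 * v_wind = -0.05 * -4.33 = 0.2165 s
t_corrected = t_still + dt = 11.75 + (0.2165)
t_corrected = 11.9665 s

11.9665 s


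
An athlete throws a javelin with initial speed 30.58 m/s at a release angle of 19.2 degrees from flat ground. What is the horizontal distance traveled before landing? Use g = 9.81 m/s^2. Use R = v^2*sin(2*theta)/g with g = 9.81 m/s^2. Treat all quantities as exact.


R = v^2 * sin(2*theta) / g
Convert angle to radians: theta = 19.2 deg = 0.3351 rad
sin(2*theta) = sin(0.6702) = 0.6211
R = 30.58^2 * 0.6211 / 9.81
R = 935.1364 * 0.6211 / 9.81 = 59.2108 m

59.2108 m


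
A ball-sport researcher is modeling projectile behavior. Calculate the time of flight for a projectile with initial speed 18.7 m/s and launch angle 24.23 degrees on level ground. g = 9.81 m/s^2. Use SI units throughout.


T = 2*v*sin(theta)/g
sin(theta) = sin(24.23 deg) = 0.4104
T = 2*18.7*0.4104 / 9.81
T = 15.349 / 9.81 = 1.5646 s

1.5646 s


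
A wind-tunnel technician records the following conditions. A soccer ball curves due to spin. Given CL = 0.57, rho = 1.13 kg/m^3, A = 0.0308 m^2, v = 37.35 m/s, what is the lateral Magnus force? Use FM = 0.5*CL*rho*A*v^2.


FM = 0.5 * CL * rho * A * v^2
FM = 0.5 * 0.57 * 1.13 * 0.0308 * 37.35^2
v^2 = 1395.0225
FM = 0.5 * 0.57 * 1.13 * 0.0308 * 1395.0225 = 13.8374 N

13.8374 N


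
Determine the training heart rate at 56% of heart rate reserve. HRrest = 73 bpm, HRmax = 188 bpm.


Target = HRrest + pct*(HRmax - HRrest)
Heart rate reserve = HRmax - HRrest = 188 - 73 = 115 bpm
Fraction = 56% = 0.56
Target = 73 + 0.56 * 115
Target = 73 + 64.4 = 137.4 bpm

137.4 bpm


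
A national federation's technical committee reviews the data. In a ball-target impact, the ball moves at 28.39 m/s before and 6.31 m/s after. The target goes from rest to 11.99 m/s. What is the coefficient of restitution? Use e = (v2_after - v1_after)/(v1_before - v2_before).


e = (v2_after - v1_after) / (v1_before - v2_before)
Numerator = 11.99 - 6.31 = 5.68
Denominator = 28.39 - 0 = 28.39
e = 5.68 / 28.39 = 0.2001

0.2001


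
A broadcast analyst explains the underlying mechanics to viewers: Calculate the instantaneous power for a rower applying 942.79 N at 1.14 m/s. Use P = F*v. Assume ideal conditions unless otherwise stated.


P = F * v
P = 942.79 * 1.14
P = 1074.7806 W

1074.7806 W


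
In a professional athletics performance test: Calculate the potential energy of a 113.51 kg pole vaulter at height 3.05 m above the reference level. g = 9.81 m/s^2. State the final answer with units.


PE = m * g * h
PE = 113.51 * 9.81 * 3.05
PE = 1113.5331 * 3.05 = 3396.276 J

3396.276 J


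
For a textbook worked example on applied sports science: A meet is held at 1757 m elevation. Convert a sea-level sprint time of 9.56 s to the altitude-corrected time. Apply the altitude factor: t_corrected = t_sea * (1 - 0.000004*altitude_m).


Correction factor = 1 - 0.000004 * 1757 = 0.992972
t_corrected = t_sea * factor = 9.56 * 0.992972
t_corrected = 9.4928 s

9.4928 s


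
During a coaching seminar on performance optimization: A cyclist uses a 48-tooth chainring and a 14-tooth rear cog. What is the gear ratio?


GR = front_teeth / rear_teeth
GR = 48 / 14
GR = 3.4286

3.4286


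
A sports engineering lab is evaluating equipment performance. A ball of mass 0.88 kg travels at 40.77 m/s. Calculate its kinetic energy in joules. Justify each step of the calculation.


KE = 0.5 * m * v^2
KE = 0.5 * 0.88 * 40.77^2
KE = 0.5 * 0.88 * 1662.1929 = 731.3649 J

731.3649 J


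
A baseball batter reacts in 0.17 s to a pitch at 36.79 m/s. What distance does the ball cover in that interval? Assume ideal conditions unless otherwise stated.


d = v * t
d = 36.79 * 0.17
d = 6.2543 m

6.2543 m


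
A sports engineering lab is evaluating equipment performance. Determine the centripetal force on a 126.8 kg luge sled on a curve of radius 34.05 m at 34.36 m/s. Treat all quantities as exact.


Fc = m * v^2 / r
v^2 = 34.36^2 = 1180.6096
Fc = 126.8 * 1180.6096 / 34.05
Fc = 149701.2973 / 34.05 = 4396.5139 N

4396.5139 N


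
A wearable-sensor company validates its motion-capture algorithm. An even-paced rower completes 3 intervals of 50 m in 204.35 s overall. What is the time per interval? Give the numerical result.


Split time = total_time / n_laps = 204.35 / 3
Split time = 68.1167 s per lap

68.1167 s


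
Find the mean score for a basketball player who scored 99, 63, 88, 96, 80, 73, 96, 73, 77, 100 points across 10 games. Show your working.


Average = sum / n
Sum = 845
Average = 845 / 10 = 84.5

84.5


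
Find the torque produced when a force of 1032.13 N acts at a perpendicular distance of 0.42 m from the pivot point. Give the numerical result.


tau = F * d
tau = 1032.13 * 0.42
tau = 433.4946 N*m

433.4946 N*m


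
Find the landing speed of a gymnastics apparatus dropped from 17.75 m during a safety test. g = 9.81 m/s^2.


v = sqrt(2 * g * h)
v = sqrt(2 * 9.81 * 17.75)
v = sqrt(348.255) = 18.6616 m/s

18.6616 m/s


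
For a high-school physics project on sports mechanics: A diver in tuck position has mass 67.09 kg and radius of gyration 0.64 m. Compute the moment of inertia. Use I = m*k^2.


I = m * k^2
I = 67.09 * 0.64^2
I = 67.09 * 0.4096 = 27.4801 kg*m^2

27.4801 kg*m^2


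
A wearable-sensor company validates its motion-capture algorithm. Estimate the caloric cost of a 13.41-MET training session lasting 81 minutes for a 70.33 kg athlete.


kcal = MET * mass * time_hr
Convert time: 81 min = 1.35 hr
kcal = 13.41 * 70.33 * 1.35
kcal = 1273.2192 kcal

1273.2192 kcal


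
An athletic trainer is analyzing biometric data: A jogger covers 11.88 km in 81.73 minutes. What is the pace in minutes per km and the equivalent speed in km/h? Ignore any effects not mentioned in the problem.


Pace = time / distance = 81.73 min / 11.88 km = 6.8796 min/km
Speed = distance / time_in_hours = 11.88 / 1.3622 hr
Speed = 8.7214 km/h

6.8796 min/km, 8.7214 km/h


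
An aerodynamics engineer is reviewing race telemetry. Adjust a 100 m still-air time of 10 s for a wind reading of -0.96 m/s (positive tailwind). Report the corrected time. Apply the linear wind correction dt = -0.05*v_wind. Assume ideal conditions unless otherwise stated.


dt = -0.05 * v_wind = -0.05 * -0.96 = 0.048 s
t_corrected = t_still + dt = 10 + (0.048)
t_corrected = 10.048 s

10.048 s


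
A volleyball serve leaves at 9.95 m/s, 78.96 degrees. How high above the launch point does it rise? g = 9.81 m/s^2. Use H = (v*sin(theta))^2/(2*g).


H = (v*sin(theta))^2 / (2*g)
vy = v*sin(theta) = 9.95 * sin(78.96 deg) = 9.7659 m/s
H = vy^2 / (2*g) = 95.3721 / (2*9.81)
H = 95.3721 / 19.62 = 4.861 m

4.861 m


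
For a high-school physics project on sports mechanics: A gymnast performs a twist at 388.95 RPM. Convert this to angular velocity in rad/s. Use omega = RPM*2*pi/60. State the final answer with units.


omega = RPM * 2 * pi / 60
omega = 388.95 * 2 * 3.14159 / 60
omega = 2443.8449 / 60 = 40.7307 rad/s

40.7307 rad/s


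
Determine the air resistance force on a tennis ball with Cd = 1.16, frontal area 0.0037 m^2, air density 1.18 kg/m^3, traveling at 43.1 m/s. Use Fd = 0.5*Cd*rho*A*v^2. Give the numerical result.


Fd = 0.5 * Cd * rho * A * v^2
Fd = 0.5 * 1.16 * 1.18 * 0.0037 * 43.1^2
v^2 = 1857.61
Fd = 0.5 * 1.16 * 1.18 * 0.0037 * 1857.61 = 4.704 N

4.704 N


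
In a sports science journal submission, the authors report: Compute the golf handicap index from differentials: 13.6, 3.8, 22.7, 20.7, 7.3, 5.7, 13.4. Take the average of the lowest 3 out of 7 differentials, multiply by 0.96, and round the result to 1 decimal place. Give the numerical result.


All differentials: 13.6, 3.8, 22.7, 20.7, 7.3, 5.7, 13.4
Sorted: 3.8, 5.7, 7.3, 13.4, 13.6, 20.7, 22.7
Best 3: 3.8, 5.7, 7.3
Average of best = 16.8 / 3 = 5.6
Raw index = 5.6 * 0.96 = 5.376
Handicap index = round(5.376, 1) = 5.4

5.4


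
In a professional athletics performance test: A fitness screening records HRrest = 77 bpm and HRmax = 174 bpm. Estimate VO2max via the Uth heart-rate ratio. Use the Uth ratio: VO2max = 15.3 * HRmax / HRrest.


VO2max = 15.3 * HRmax / HRrest
VO2max = 15.3 * 174 / 77
VO2max = 2662.2 / 77 = 34.574 mL/kg/min

34.574 mL/kg/min


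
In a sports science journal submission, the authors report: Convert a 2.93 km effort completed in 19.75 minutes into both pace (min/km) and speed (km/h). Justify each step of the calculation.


Pace = time / distance = 19.75 min / 2.93 km = 6.7406 min/km
Speed = distance / time_in_hours = 2.93 / 0.3292 hr
Speed = 8.9013 km/h

6.7406 min/km, 8.9013 km/h


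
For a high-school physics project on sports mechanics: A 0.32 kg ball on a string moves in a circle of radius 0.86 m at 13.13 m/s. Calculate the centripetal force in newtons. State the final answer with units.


Fc = m * v^2 / r
v^2 = 13.13^2 = 172.3969
Fc = 0.32 * 172.3969 / 0.86
Fc = 55.167 / 0.86 = 64.1477 N

64.1477 N


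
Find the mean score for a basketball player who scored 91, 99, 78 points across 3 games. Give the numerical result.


Average = sum / n
Sum = 268
Average = 268 / 3 = 89.3333

89.3333


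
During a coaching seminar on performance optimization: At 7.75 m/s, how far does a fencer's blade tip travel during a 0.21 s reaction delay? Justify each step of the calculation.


d = v * t
d = 7.75 * 0.21
d = 1.6275 m

1.6275 m


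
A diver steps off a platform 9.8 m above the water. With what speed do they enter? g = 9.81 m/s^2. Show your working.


v = sqrt(2 * g * h)
v = sqrt(2 * 9.81 * 9.8)
v = sqrt(192.276) = 13.8664 m/s

13.8664 m/s


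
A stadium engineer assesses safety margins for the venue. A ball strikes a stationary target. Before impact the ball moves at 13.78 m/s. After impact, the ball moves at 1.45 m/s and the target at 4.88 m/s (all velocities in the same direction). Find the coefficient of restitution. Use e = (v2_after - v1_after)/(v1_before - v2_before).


e = (v2_after - v1_after) / (v1_before - v2_before)
Numerator = 4.88 - 1.45 = 3.43
Denominator = 13.78 - 0 = 13.78
e = 3.43 / 13.78 = 0.2489

0.2489


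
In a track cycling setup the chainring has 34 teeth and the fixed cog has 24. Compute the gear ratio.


GR = front_teeth / rear_teeth
GR = 34 / 24
GR = 1.4167

1.4167


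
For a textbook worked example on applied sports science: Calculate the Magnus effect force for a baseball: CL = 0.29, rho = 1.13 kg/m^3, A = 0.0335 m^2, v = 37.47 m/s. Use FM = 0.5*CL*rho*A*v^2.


FM = 0.5 * CL * rho * A * v^2
FM = 0.5 * 0.29 * 1.13 * 0.0335 * 37.47^2
v^2 = 1404.0009
FM = 0.5 * 0.29 * 1.13 * 0.0335 * 1404.0009 = 7.7065 N

7.7065 N


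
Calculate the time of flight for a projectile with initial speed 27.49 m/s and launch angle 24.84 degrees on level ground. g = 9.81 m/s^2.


T = 2*v*sin(theta)/g
sin(theta) = sin(24.84 deg) = 0.4201
T = 2*27.49*0.4201 / 9.81
T = 23.0963 / 9.81 = 2.3544 s

2.3544 s


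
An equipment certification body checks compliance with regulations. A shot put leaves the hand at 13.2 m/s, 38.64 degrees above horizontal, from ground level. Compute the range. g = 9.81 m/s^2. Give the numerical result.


R = v^2 * sin(2*theta) / g
Convert angle to radians: theta = 38.64 deg = 0.6744 rad
sin(2*theta) = sin(1.3488) = 0.9755
R = 13.2^2 * 0.9755 / 9.81
R = 174.24 * 0.9755 / 9.81 = 17.3256 m

17.3256 m


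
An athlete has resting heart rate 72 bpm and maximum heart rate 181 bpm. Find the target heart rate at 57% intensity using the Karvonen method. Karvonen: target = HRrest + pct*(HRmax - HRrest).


Target = HRrest + pct*(HRmax - HRrest)
Heart rate reserve = HRmax - HRrest = 181 - 72 = 109 bpm
Fraction = 57% = 0.57
Target = 72 + 0.57 * 109
Target = 72 + 62.13 = 134.13 bpm

134.13 bpm


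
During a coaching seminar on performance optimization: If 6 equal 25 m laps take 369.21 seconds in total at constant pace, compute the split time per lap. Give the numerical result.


Split time = total_time / n_laps = 369.21 / 6
Split time = 61.535 s per lap

61.535 s


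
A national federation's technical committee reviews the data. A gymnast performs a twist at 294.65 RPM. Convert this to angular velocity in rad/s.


omega = RPM * 2 * pi / 60
omega = 294.65 * 2 * 3.14159 / 60
omega = 1851.3406 / 60 = 30.8557 rad/s

30.8557 rad/s


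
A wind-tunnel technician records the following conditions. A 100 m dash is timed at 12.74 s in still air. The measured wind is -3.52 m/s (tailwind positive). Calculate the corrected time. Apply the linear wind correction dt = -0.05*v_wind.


dt = -0.05 * v_wind = -0.05 * -3.52 = 0.176 s
t_corrected = t_still + dt = 12.74 + (0.176)
t_corrected = 12.916 s

12.916 s


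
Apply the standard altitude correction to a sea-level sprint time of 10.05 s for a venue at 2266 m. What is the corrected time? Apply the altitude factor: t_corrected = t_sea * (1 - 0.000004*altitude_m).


Correction factor = 1 - 0.000004 * 2266 = 0.990936
t_corrected = t_sea * factor = 10.05 * 0.990936
t_corrected = 9.9589 s

9.9589 s


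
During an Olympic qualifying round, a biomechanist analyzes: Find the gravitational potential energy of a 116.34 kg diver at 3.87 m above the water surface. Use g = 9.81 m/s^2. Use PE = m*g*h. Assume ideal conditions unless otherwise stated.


PE = m * g * h
PE = 116.34 * 9.81 * 3.87
PE = 1141.2954 * 3.87 = 4416.8132 J

4416.8132 J


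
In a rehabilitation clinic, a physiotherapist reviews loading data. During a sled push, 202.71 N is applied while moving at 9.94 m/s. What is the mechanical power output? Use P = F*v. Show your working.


P = F * v
P = 202.71 * 9.94
P = 2014.9374 W

2014.9374 W


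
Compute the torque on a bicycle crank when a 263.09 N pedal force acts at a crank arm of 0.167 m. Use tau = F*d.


tau = F * d
tau = 263.09 * 0.167
tau = 43.936 N*m

43.936 N*m


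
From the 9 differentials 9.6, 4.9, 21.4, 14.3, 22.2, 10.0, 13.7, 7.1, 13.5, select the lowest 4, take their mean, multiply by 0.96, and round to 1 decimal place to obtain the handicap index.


All differentials: 9.6, 4.9, 21.4, 14.3, 22.2, 10.0, 13.7, 7.1, 13.5
Sorted: 4.9, 7.1, 9.6, 10.0, 13.5, 13.7, 14.3, 21.4, 22.2
Best 4: 4.9, 7.1, 9.6, 10.0
Average of best = 31.6 / 4 = 7.9
Raw index = 7.9 * 0.96 = 7.584
Handicap index = round(7.584, 1) = 7.6

7.6


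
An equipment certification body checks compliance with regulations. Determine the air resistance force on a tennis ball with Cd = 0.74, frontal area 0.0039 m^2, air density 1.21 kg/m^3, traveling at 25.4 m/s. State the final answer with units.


Fd = 0.5 * Cd * rho * A * v^2
Fd = 0.5 * 0.74 * 1.21 * 0.0039 * 25.4^2
v^2 = 645.16
Fd = 0.5 * 0.74 * 1.21 * 0.0039 * 645.16 = 1.1265 N

1.1265 N


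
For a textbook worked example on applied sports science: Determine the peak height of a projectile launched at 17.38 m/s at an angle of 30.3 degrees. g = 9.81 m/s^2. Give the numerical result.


H = (v*sin(theta))^2 / (2*g)
vy = v*sin(theta) = 17.38 * sin(30.3 deg) = 8.7687 m/s
H = vy^2 / (2*g) = 76.8899 / (2*9.81)
H = 76.8899 / 19.62 = 3.919 m

3.919 m


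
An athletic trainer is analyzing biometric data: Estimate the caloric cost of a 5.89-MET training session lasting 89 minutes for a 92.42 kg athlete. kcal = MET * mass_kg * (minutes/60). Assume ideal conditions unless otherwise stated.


kcal = MET * mass * time_hr
Convert time: 89 min = 1.4833 hr
kcal = 5.89 * 92.42 * 1.4833
kcal = 807.4581 kcal

807.4581 kcal


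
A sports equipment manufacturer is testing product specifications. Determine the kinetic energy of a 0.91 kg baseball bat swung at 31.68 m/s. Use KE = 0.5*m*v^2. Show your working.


KE = 0.5 * m * v^2
KE = 0.5 * 0.91 * 31.68^2
KE = 0.5 * 0.91 * 1003.6224 = 456.6482 J

456.6482 J


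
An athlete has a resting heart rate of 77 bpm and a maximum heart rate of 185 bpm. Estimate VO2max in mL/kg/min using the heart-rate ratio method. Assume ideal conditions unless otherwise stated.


VO2max = 15.3 * HRmax / HRrest
VO2max = 15.3 * 185 / 77
VO2max = 2830.5 / 77 = 36.7597 mL/kg/min

36.7597 mL/kg/min


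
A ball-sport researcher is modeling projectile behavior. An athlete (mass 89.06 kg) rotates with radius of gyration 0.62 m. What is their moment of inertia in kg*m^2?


I = m * k^2
I = 89.06 * 0.62^2
I = 89.06 * 0.3844 = 34.2347 kg*m^2

34.2347 kg*m^2


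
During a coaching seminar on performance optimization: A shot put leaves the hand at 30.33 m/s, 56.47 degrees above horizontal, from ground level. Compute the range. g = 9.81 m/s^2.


R = v^2 * sin(2*theta) / g
Convert angle to radians: theta = 56.47 deg = 0.9856 rad
sin(2*theta) = sin(1.9712) = 0.9209
R = 30.33^2 * 0.9209 / 9.81
R = 919.9089 * 0.9209 / 9.81 = 86.3564 m

86.3564 m


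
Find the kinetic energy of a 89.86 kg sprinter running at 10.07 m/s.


KE = 0.5 * m * v^2
KE = 0.5 * 89.86 * 10.07^2
KE = 0.5 * 89.86 * 101.4049 = 4556.1222 J

4556.1222 J


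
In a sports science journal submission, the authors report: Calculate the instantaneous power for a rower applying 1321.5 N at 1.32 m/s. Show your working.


P = F * v
P = 1321.5 * 1.32
P = 1744.38 W

1744.38 W


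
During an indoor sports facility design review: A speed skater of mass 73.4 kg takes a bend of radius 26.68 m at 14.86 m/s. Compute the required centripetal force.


Fc = m * v^2 / r
v^2 = 14.86^2 = 220.8196
Fc = 73.4 * 220.8196 / 26.68
Fc = 16208.1586 / 26.68 = 607.5022 N

607.5022 N


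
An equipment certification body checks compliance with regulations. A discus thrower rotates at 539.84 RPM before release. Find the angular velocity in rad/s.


omega = RPM * 2 * pi / 60
omega = 539.84 * 2 * 3.14159 / 60
omega = 3391.9148 / 60 = 56.5319 rad/s

56.5319 rad/s


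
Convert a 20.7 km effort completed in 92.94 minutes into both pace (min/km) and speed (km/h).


Pace = time / distance = 92.94 min / 20.7 km = 4.4899 min/km
Speed = distance / time_in_hours = 20.7 / 1.549 hr
Speed = 13.3635 km/h

4.4899 min/km, 13.3635 km/h


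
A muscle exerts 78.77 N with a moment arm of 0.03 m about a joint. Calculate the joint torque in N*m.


tau = F * d
tau = 78.77 * 0.03
tau = 2.3631 N*m

2.3631 N*m


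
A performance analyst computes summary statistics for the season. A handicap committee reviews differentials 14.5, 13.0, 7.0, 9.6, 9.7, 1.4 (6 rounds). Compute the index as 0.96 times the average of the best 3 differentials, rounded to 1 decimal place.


All differentials: 14.5, 13.0, 7.0, 9.6, 9.7, 1.4
Sorted: 1.4, 7.0, 9.6, 9.7, 13.0, 14.5
Best 3: 1.4, 7.0, 9.6
Average of best = 18 / 3 = 6
Raw index = 6 * 0.96 = 5.76
Handicap index = round(5.76, 1) = 5.8

5.8


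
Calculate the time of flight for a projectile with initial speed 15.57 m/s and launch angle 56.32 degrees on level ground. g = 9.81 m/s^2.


T = 2*v*sin(theta)/g
sin(theta) = sin(56.32 deg) = 0.8321
T = 2*15.57*0.8321 / 9.81
T = 25.9131 / 9.81 = 2.6415 s

2.6415 s


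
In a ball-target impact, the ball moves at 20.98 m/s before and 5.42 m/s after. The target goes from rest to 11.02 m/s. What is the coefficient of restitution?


e = (v2_after - v1_after) / (v1_before - v2_before)
Numerator = 11.02 - 5.42 = 5.6
Denominator = 20.98 - 0 = 20.98
e = 5.6 / 20.98 = 0.2669

0.2669


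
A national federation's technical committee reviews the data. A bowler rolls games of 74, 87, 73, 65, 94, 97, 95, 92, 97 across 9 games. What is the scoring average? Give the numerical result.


Average = sum / n
Sum = 774
Average = 774 / 9 = 86

86


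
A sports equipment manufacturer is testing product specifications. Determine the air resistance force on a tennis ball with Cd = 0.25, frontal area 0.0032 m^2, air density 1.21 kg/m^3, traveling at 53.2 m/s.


Fd = 0.5 * Cd * rho * A * v^2
Fd = 0.5 * 0.25 * 1.21 * 0.0032 * 53.2^2
v^2 = 2830.24
Fd = 0.5 * 0.25 * 1.21 * 0.0032 * 2830.24 = 1.3698 N

1.3698 N


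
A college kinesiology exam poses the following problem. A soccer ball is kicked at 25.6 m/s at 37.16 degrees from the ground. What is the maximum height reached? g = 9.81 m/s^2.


H = (v*sin(theta))^2 / (2*g)
vy = v*sin(theta) = 25.6 * sin(37.16 deg) = 15.4635 m/s
H = vy^2 / (2*g) = 239.1198 / (2*9.81)
H = 239.1198 / 19.62 = 12.1876 m

12.1876 m


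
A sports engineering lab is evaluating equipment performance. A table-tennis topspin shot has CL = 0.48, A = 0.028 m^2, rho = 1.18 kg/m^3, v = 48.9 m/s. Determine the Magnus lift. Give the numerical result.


FM = 0.5 * CL * rho * A * v^2
FM = 0.5 * 0.48 * 1.18 * 0.028 * 48.9^2
v^2 = 2391.21
FM = 0.5 * 0.48 * 1.18 * 0.028 * 2391.21 = 18.9613 N

18.9613 N


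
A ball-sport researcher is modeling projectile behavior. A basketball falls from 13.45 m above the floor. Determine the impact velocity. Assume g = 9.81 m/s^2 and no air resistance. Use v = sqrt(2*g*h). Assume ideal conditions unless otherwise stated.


v = sqrt(2 * g * h)
v = sqrt(2 * 9.81 * 13.45)
v = sqrt(263.889) = 16.2447 m/s

16.2447 m/s


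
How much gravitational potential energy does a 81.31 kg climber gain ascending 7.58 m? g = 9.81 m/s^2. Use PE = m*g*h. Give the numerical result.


PE = m * g * h
PE = 81.31 * 9.81 * 7.58
PE = 797.6511 * 7.58 = 6046.1953 J

6046.1953 J


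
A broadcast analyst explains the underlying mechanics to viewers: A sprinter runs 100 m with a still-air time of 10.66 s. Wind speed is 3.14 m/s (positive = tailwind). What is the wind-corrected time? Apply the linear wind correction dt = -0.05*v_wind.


dt = -0.05 * v_wind = -0.05 * 3.14 = -0.157 s
t_corrected = t_still + dt = 10.66 + (-0.157)
t_corrected = 10.503 s

10.503 s


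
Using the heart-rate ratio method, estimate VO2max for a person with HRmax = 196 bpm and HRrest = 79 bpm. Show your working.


VO2max = 15.3 * HRmax / HRrest
VO2max = 15.3 * 196 / 79
VO2max = 2998.8 / 79 = 37.9595 mL/kg/min

37.9595 mL/kg/min


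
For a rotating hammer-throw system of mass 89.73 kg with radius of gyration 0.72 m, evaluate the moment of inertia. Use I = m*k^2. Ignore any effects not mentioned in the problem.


I = m * k^2
I = 89.73 * 0.72^2
I = 89.73 * 0.5184 = 46.516 kg*m^2

46.516 kg*m^2


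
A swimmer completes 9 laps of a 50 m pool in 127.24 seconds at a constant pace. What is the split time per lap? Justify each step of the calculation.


Split time = total_time / n_laps = 127.24 / 9
Split time = 14.1378 s per lap

14.1378 s


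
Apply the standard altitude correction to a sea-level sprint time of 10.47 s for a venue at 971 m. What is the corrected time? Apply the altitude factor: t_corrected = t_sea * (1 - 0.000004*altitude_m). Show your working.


Correction factor = 1 - 0.000004 * 971 = 0.996116
t_corrected = t_sea * factor = 10.47 * 0.996116
t_corrected = 10.4293 s

10.4293 s


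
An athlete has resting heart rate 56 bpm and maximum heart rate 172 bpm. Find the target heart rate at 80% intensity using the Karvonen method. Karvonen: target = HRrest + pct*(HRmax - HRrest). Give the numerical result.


Target = HRrest + pct*(HRmax - HRrest)
Heart rate reserve = HRmax - HRrest = 172 - 56 = 116 bpm
Fraction = 80% = 0.8
Target = 56 + 0.8 * 116
Target = 56 + 92.8 = 148.8 bpm

148.8 bpm


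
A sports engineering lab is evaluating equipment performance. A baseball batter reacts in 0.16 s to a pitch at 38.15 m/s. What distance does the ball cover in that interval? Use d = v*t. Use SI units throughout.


d = v * t
d = 38.15 * 0.16
d = 6.104 m

6.104 m


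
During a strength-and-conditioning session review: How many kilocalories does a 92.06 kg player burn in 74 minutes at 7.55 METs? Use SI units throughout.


kcal = MET * mass * time_hr
Convert time: 74 min = 1.2333 hr
kcal = 7.55 * 92.06 * 1.2333
kcal = 857.232 kcal

857.232 kcal


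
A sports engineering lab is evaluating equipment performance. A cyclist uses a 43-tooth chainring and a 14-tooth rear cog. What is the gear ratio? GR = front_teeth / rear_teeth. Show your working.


GR = front_teeth / rear_teeth
GR = 43 / 14
GR = 3.0714

3.0714


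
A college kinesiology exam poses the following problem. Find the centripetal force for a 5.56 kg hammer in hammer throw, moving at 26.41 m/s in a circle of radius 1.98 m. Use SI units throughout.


Fc = m * v^2 / r
v^2 = 26.41^2 = 697.4881
Fc = 5.56 * 697.4881 / 1.98
Fc = 3878.0338 / 1.98 = 1958.6029 N

1958.6029 N


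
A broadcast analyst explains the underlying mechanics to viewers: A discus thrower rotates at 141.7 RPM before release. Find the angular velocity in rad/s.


omega = RPM * 2 * pi / 60
omega = 141.7 * 2 * 3.14159 / 60
omega = 890.3274 / 60 = 14.8388 rad/s

14.8388 rad/s


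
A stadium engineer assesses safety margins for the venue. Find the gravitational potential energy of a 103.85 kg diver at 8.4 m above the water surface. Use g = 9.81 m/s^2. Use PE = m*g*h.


PE = m * g * h
PE = 103.85 * 9.81 * 8.4
PE = 1018.7685 * 8.4 = 8557.6554 J

8557.6554 J


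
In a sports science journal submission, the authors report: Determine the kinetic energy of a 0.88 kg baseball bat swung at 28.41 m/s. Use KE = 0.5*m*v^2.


KE = 0.5 * m * v^2
KE = 0.5 * 0.88 * 28.41^2
KE = 0.5 * 0.88 * 807.1281 = 355.1364 J

355.1364 J


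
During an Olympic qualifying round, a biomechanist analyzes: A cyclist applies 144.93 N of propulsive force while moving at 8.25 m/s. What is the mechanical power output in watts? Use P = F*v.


P = F * v
P = 144.93 * 8.25
P = 1195.6725 W

1195.6725 W


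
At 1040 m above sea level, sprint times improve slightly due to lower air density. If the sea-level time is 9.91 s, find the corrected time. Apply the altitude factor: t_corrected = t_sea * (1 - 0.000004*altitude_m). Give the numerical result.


Correction factor = 1 - 0.000004 * 1040 = 0.99584
t_corrected = t_sea * factor = 9.91 * 0.99584
t_corrected = 9.8688 s

9.8688 s


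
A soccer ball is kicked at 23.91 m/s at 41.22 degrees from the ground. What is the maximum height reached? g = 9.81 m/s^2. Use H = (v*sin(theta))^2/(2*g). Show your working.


H = (v*sin(theta))^2 / (2*g)
vy = v*sin(theta) = 23.91 * sin(41.22 deg) = 15.7555 m/s
H = vy^2 / (2*g) = 248.2372 / (2*9.81)
H = 248.2372 / 19.62 = 12.6523 m

12.6523 m


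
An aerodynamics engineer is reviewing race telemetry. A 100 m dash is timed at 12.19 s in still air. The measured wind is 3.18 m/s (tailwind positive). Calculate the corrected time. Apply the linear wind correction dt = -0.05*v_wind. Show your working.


dt = -0.05 * v_wind = -0.05 * 3.18 = -0.159 s
t_corrected = t_still + dt = 12.19 + (-0.159)
t_corrected = 12.031 s

12.031 s


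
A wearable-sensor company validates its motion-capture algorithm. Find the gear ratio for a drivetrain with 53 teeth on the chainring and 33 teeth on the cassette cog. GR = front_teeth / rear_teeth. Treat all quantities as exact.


GR = front_teeth / rear_teeth
GR = 53 / 33
GR = 1.6061

1.6061


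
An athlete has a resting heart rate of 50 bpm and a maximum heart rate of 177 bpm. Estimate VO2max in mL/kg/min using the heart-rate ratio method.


VO2max = 15.3 * HRmax / HRrest
VO2max = 15.3 * 177 / 50
VO2max = 2708.1 / 50 = 54.162 mL/kg/min

54.162 mL/kg/min


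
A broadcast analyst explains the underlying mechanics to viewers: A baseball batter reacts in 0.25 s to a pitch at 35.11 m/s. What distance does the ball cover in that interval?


d = v * t
d = 35.11 * 0.25
d = 8.7775 m

8.7775 m


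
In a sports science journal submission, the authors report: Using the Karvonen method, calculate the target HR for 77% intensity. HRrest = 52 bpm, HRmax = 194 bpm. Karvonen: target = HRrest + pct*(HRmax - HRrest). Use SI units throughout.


Target = HRrest + pct*(HRmax - HRrest)
Heart rate reserve = HRmax - HRrest = 194 - 52 = 142 bpm
Fraction = 77% = 0.77
Target = 52 + 0.77 * 142
Target = 52 + 109.34 = 161.34 bpm

161.34 bpm


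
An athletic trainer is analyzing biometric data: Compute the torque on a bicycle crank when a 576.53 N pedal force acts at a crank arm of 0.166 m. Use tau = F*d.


tau = F * d
tau = 576.53 * 0.166
tau = 95.704 N*m

95.704 N*m


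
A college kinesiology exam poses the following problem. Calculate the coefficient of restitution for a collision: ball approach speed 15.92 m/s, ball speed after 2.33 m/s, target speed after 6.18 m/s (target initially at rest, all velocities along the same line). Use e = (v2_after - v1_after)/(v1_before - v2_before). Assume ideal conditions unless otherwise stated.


e = (v2_after - v1_after) / (v1_before - v2_before)
Numerator = 6.18 - 2.33 = 3.85
Denominator = 15.92 - 0 = 15.92
e = 3.85 / 15.92 = 0.2418

0.2418


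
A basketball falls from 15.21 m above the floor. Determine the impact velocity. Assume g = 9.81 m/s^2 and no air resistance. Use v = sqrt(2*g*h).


v = sqrt(2 * g * h)
v = sqrt(2 * 9.81 * 15.21)
v = sqrt(298.4202) = 17.2748 m/s

17.2748 m/s


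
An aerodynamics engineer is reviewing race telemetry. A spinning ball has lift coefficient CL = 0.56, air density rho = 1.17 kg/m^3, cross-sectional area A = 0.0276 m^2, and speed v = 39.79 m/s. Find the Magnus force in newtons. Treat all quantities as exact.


FM = 0.5 * CL * rho * A * v^2
FM = 0.5 * 0.56 * 1.17 * 0.0276 * 39.79^2
v^2 = 1583.2441
FM = 0.5 * 0.56 * 1.17 * 0.0276 * 1583.2441 = 14.3153 N

14.3153 N


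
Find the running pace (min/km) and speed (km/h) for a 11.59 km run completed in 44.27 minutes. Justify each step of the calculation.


Pace = time / distance = 44.27 min / 11.59 km = 3.8197 min/km
Speed = distance / time_in_hours = 11.59 / 0.7378 hr
Speed = 15.7082 km/h

3.8197 min/km, 15.7082 km/h


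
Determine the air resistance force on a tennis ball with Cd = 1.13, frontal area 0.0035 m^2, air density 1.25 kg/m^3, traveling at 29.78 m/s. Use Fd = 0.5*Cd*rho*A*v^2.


Fd = 0.5 * Cd * rho * A * v^2
Fd = 0.5 * 1.13 * 1.25 * 0.0035 * 29.78^2
v^2 = 886.8484
Fd = 0.5 * 1.13 * 1.25 * 0.0035 * 886.8484 = 2.1922 N

2.1922 N


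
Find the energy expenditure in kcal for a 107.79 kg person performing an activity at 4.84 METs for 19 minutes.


kcal = MET * mass * time_hr
Convert time: 19 min = 0.3167 hr
kcal = 4.84 * 107.79 * 0.3167
kcal = 165.2061 kcal

165.2061 kcal


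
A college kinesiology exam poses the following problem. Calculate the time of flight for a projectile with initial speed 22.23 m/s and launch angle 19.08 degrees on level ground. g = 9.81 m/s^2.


T = 2*v*sin(theta)/g
sin(theta) = sin(19.08 deg) = 0.3269
T = 2*22.23*0.3269 / 9.81
T = 14.5334 / 9.81 = 1.4815 s

1.4815 s


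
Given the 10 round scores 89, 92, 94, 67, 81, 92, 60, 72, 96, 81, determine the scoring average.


Average = sum / n
Sum = 824
Average = 824 / 10 = 82.4

82.4


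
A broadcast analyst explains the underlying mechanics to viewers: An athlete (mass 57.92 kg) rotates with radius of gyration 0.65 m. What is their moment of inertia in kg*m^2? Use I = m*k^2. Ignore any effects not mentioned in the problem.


I = m * k^2
I = 57.92 * 0.65^2
I = 57.92 * 0.4225 = 24.4712 kg*m^2

24.4712 kg*m^2


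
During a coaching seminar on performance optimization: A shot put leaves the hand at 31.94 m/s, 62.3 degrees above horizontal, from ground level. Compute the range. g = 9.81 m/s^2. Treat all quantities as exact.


R = v^2 * sin(2*theta) / g
Convert angle to radians: theta = 62.3 deg = 1.0873 rad
sin(2*theta) = sin(2.1747) = 0.8231
R = 31.94^2 * 0.8231 / 9.81
R = 1020.1636 * 0.8231 / 9.81 = 85.5998 m

85.5998 m


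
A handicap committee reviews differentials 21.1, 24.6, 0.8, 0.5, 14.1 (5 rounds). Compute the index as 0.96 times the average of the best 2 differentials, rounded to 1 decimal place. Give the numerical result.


All differentials: 21.1, 24.6, 0.8, 0.5, 14.1
Sorted: 0.5, 0.8, 14.1, 21.1, 24.6
Best 2: 0.5, 0.8
Average of best = 1.3 / 2 = 0.65
Raw index = 0.65 * 0.96 = 0.624
Handicap index = round(0.624, 1) = 0.6

0.6


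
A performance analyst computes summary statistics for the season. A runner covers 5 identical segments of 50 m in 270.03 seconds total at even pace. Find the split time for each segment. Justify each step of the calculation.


Split time = total_time / n_laps = 270.03 / 5
Split time = 54.006 s per lap

54.006 s


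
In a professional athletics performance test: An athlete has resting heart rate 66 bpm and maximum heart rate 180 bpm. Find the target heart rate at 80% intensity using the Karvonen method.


Target = HRrest + pct*(HRmax - HRrest)
Heart rate reserve = HRmax - HRrest = 180 - 66 = 114 bpm
Fraction = 80% = 0.8
Target = 66 + 0.8 * 114
Target = 66 + 91.2 = 157.2 bpm

157.2 bpm


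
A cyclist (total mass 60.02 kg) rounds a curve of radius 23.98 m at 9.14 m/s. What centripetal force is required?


Fc = m * v^2 / r
v^2 = 9.14^2 = 83.5396
Fc = 60.02 * 83.5396 / 23.98
Fc = 5014.0468 / 23.98 = 209.0929 N

209.0929 N


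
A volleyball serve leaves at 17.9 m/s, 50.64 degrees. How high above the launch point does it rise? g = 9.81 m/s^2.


H = (v*sin(theta))^2 / (2*g)
vy = v*sin(theta) = 17.9 * sin(50.64 deg) = 13.8399 m/s
H = vy^2 / (2*g) = 191.5417 / (2*9.81)
H = 191.5417 / 19.62 = 9.7626 m

9.7626 m


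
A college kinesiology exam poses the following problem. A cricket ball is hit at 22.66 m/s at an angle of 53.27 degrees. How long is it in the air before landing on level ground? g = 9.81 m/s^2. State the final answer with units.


T = 2*v*sin(theta)/g
sin(theta) = sin(53.27 deg) = 0.8015
T = 2*22.66*0.8015 / 9.81
T = 36.3223 / 9.81 = 3.7026 s

3.7026 s


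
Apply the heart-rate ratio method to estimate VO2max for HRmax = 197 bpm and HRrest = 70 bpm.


VO2max = 15.3 * HRmax / HRrest
VO2max = 15.3 * 197 / 70
VO2max = 3014.1 / 70 = 43.0586 mL/kg/min

43.0586 mL/kg/min
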